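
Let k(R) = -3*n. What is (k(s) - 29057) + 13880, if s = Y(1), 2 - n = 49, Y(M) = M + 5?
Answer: -15036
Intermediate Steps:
Y(M) = 5 + M
n = -47 (n = 2 - 1*49 = 2 - 49 = -47)
s = 6 (s = 5 + 1 = 6)
k(R) = 141 (k(R) = -3*(-47) = 141)
(k(s) - 29057) + 13880 = (141 - 29057) + 13880 = -28916 + 13880 = -15036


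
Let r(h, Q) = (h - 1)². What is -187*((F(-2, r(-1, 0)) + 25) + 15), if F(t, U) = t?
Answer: -7106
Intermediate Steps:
r(h, Q) = (-1 + h)²
-187*((F(-2, r(-1, 0)) + 25) + 15) = -187*((-2 + 25) + 15) = -187*(23 + 15) = -187*38 = -7106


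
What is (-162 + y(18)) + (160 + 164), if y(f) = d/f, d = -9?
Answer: 323/2 ≈ 161.50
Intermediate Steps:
y(f) = -9/f
(-162 + y(18)) + (160 + 164) = (-162 - 9/18) + (160 + 164) = (-162 - 9*1/18) + 324 = (-162 - ½) + 324 = -325/2 + 324 = 323/2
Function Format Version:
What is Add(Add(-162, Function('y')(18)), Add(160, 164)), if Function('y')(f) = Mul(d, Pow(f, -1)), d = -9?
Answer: Rational(323, 2) ≈ 161.50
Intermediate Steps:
Function('y')(f) = Mul(-9, Pow(f, -1))
Add(Add(-162, Function('y')(18)), Add(160, 164)) = Add(Add(-162, Mul(-9, Pow(18, -1))), Add(160, 164)) = Add(Add(-162, Mul(-9, Rational(1, 18))), 324) = Add(Add(-162, Rational(-1, 2)), 324) = Add(Rational(-325, 2), 324) = Rational(323, 2)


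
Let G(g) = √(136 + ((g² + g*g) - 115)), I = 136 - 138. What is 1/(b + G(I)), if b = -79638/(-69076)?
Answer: -1375268622/33007777115 + 1192873444*√29/33007777115 ≈ 0.15295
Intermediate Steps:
I = -2
G(g) = √(21 + 2*g²) (G(g) = √(136 + ((g² + g²) - 115)) = √(136 + (2*g² - 115)) = √(136 + (-115 + 2*g²)) = √(21 + 2*g²))
b = 39819/34538 (b = -79638*(-1/69076) = 39819/34538 ≈ 1.1529)
1/(b + G(I)) = 1/(39819/34538 + √(21 + 2*(-2)²)) = 1/(39819/34538 + √(21 + 2*4)) = 1/(39819/34538 + √(21 + 8)) = 1/(39819/34538 + √29)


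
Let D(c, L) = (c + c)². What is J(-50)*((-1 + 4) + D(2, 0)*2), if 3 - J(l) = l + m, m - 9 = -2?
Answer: 1610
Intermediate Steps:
m = 7 (m = 9 - 2 = 7)
D(c, L) = 4*c² (D(c, L) = (2*c)² = 4*c²)
J(l) = -4 - l (J(l) = 3 - (l + 7) = 3 - (7 + l) = 3 + (-7 - l) = -4 - l)
J(-50)*((-1 + 4) + D(2, 0)*2) = (-4 - 1*(-50))*((-1 + 4) + (4*2²)*2) = (-4 + 50)*(3 + (4*4)*2) = 46*(3 + 16*2) = 46*(3 + 32) = 46*35 = 1610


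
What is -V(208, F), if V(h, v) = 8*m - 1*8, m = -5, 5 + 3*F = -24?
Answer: 48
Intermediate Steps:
F = -29/3 (F = -5/3 + (⅓)*(-24) = -5/3 - 8 = -29/3 ≈ -9.6667)
V(h, v) = -48 (V(h, v) = 8*(-5) - 1*8 = -40 - 8 = -48)
-V(208, F) = -1*(-48) = 48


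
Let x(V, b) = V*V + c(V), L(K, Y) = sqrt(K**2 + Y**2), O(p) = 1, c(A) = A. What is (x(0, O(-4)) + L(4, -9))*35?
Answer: 35*sqrt(97) ≈ 344.71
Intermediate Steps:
x(V, b) = V + V**2 (x(V, b) = V*V + V = V**2 + V = V + V**2)
(x(0, O(-4)) + L(4, -9))*35 = (0*(1 + 0) + sqrt(4**2 + (-9)**2))*35 = (0*1 + sqrt(16 + 81))*35 = (0 + sqrt(97))*35 = sqrt(97)*35 = 35*sqrt(97)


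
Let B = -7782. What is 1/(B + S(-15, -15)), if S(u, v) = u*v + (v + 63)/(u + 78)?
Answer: -21/158681 ≈ -0.00013234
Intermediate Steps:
S(u, v) = u*v + (63 + v)/(78 + u)
1/(B + S(-15, -15)) = 1/(-7782 + (63 - 15 - 15*(-15)² + 78*(-15)*(-15))/(78 - 15)) = 1/(-7782 + (63 - 15 - 15*225 + 17550)/63) = 1/(-7782 + (63 - 15 - 3375 + 17550)/63) = 1/(-7782 + (1/63)*14223) = 1/(-7782 + 4741/21) = 1/(-158681/21) = -21/158681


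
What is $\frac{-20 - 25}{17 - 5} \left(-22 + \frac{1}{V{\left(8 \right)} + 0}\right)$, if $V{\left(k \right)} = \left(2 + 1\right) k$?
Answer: $\frac{2635}{32} \approx 82.344$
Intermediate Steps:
$V{\left(k \right)} = 3 k$
$\frac{-20 - 25}{17 - 5} \left(-22 + \frac{1}{V{\left(8 \right)} + 0}\right) = \frac{-20 - 25}{17 - 5} \left(-22 + \frac{1}{3 \cdot 8 + 0}\right) = - \frac{45}{12} \left(-22 + \frac{1}{24 + 0}\right) = \left(-45\right) \frac{1}{12} \left(-22 + \frac{1}{24}\right) = - \frac{15 \left(-22 + \frac{1}{24}\right)}{4} = \left(- \frac{15}{4}\right) \left(- \frac{527}{24}\right) = \frac{2635}{32}$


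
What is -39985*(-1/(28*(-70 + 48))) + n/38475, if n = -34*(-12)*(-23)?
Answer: -46794043/718200 ≈ -65.155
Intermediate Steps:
n = -9384 (n = 408*(-23) = -9384)
-39985*(-1/(28*(-70 + 48))) + n/38475 = -39985*(-1/(28*(-70 + 48))) - 9384/38475 = -39985/((-22*(-28))) - 9384*1/38475 = -39985/616 - 3128/12825 = -39985*1/616 - 3128/12825 = -3635/56 - 3128/12825 = -46794043/718200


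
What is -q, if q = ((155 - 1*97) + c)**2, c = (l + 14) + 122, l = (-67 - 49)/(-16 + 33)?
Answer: -10125124/289 ≈ -35035.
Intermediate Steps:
l = -116/17 ≈ -6.8235
c = 2196/17 (c = (-116/17 + 14) + 122 = 122/17 + 122 = 2196/17 ≈ 129.18)
q = 10125124/289 (q = ((155 - 1*97) + 2196/17)**2 = ((155 - 97) + 2196/17)**2 = (58 + 2196/17)**2 = (3182/17)**2 = 10125124/289 ≈ 35035.)
-q = -1*10125124/289 = -10125124/289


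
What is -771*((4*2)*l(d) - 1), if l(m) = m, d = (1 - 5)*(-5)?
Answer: -122589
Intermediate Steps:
d = 20 (d = -4*(-5) = 20)
-771*((4*2)*l(d) - 1) = -771*((4*2)*20 - 1) = -771*(8*20 - 1) = -771*(160 - 1) = -771*159 = -122589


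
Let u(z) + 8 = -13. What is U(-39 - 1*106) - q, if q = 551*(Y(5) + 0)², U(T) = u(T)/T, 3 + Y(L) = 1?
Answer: -319559/145 ≈ -2203.9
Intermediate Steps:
u(z) = -21 (u(z) = -8 - 13 = -21)
Y(L) = -2 (Y(L) = -3 + 1 = -2)
U(T) = -21/T
q = 2204 (q = 551*(-2 + 0)² = 551*(-2)² = 551*4 = 2204)
U(-39 - 1*106) - q = -21/(-39 - 1*106) - 1*2204 = -21/(-39 - 106) - 2204 = -21/(-145) - 2204 = -21*(-1/145) - 2204 = 21/145 - 2204 = -319559/145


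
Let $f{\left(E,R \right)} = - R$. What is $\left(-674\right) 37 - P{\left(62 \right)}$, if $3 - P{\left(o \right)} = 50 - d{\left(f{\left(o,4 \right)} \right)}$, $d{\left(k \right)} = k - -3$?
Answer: $-24890$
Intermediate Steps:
$d{\left(k \right)} = 3 + k$ ($d{\left(k \right)} = k + 3 = 3 + k$)
$P{\left(o \right)} = -48$ ($P{\left(o \right)} = 3 - \left(50 - \left(3 - 4\right)\right) = 3 - \left(50 - -1\right) = 3 - \left(50 + 1\right) = 3 - 51 = -48$)
$\left(-674\right) 37 - P{\left(62 \right)} = \left(-674\right) 37 - -48 = -24938 + 48 = -24890$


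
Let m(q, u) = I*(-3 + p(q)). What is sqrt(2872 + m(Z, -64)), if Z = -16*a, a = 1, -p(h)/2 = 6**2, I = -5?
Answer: sqrt(3247) ≈ 56.982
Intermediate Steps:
p(h) = -72 (p(h) = -2*6**2 = -2*36 = -72)
Z = -16 (Z = -16*1 = -16)
m(q, u) = 375 (m(q, u) = -5*(-3 - 72) = -5*(-75) = 375)
sqrt(2872 + m(Z, -64)) = sqrt(2872 + 375) = sqrt(3247)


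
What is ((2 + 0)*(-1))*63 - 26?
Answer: -152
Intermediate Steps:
((2 + 0)*(-1))*63 - 26 = (2*(-1))*63 - 26 = -2*63 - 26 = -126 - 26 = -152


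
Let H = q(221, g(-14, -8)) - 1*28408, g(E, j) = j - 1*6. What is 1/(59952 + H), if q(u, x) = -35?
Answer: 1/31509 ≈ 3.1737e-5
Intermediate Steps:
g(E, j) = -6 + j (g(E, j) = j - 6 = -6 + j)
H = -28443 (H = -35 - 1*28408 = -35 - 28408 = -28443)
1/(59952 + H) = 1/(59952 - 28443) = 1/31509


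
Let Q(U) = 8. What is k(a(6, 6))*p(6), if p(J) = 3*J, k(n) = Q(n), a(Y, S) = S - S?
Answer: 144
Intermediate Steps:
a(Y, S) = 0
k(n) = 8
k(a(6, 6))*p(6) = 8*(3*6) = 8*18 = 144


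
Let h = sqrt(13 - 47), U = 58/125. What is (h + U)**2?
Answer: -527886/15625 + 116*I*sqrt(34)/125 ≈ -33.785 + 5.4111*I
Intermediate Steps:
U = 58/125 (U = 58*(1/125) = 58/125 ≈ 0.46400)
h = I*sqrt(34) (h = sqrt(-34) = I*sqrt(34) ≈ 5.8309*I)
(h + U)**2 = (I*sqrt(34) + 58/125)**2 = (58/125 + I*sqrt(34))**2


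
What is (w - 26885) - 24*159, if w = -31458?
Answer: -62159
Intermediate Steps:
(w - 26885) - 24*159 = (-31458 - 26885) - 24*159 = -58343 - 3816 = -62159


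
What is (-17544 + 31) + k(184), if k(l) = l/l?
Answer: -17512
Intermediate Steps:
k(l) = 1
(-17544 + 31) + k(184) = (-17544 + 31) + 1 = -17513 + 1 = -17512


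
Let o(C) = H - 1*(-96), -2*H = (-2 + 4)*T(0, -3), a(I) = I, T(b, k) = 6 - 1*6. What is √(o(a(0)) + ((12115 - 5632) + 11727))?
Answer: 9*√226 ≈ 135.30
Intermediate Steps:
T(b, k) = 0 (T(b, k) = 6 - 6 = 0)
H = 0 (H = -(-2 + 4)*0/2 = -0 = -½*0 = 0)
o(C) = 96 (o(C) = 0 - 1*(-96) = 0 + 96 = 96)
√(o(a(0)) + ((12115 - 5632) + 11727)) = √(96 + ((12115 - 5632) + 11727)) = √(96 + (6483 + 11727)) = √(96 + 18210) = √18306 = 9*√226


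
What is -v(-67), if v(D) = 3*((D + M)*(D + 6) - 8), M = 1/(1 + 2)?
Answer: -12176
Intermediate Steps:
M = ⅓ (M = 1/3 = ⅓ ≈ 0.33333)
v(D) = -24 + 3*(6 + D)*(⅓ + D) (v(D) = 3*((D + ⅓)*(D + 6) - 8) = 3*((⅓ + D)*(6 + D) - 8) = 3*((6 + D)*(⅓ + D) - 8) = 3*(-8 + (6 + D)*(⅓ + D)) = -24 + 3*(6 + D)*(⅓ + D))
-v(-67) = -(-18 + 3*(-67)² + 19*(-67)) = -(-18 + 3*4489 - 1273) = -(-18 + 13467 - 1273) = -1*12176 = -12176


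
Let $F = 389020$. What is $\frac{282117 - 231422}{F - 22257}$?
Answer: $\frac{50695}{366763} \approx 0.13822$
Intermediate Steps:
$\frac{282117 - 231422}{F - 22257} = \frac{282117 - 231422}{389020 - 22257} = \frac{50695}{366763}$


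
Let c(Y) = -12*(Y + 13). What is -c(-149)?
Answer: -1632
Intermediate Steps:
c(Y) = -156 - 12*Y (c(Y) = -12*(13 + Y) = -156 - 12*Y)
-c(-149) = -(-156 - 12*(-149)) = -(-156 + 1788) = -1*1632 = -1632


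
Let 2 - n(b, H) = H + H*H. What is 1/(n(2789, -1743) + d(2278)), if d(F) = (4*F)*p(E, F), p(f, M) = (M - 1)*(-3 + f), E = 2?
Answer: -1/23784328 ≈ -4.2044e-8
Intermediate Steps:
p(f, M) = (-1 + M)*(-3 + f)
d(F) = 4*F*(1 - F) (d(F) = (4*F)*(3 - 1*2 - 3*F + F*2) = (4*F)*(3 - 2 - 3*F + 2*F) = (4*F)*(1 - F) = 4*F*(1 - F))
n(b, H) = 2 - H - H² (n(b, H) = 2 - (H + H*H) = 2 - (H + H²) = 2 + (-H - H²) = 2 - H - H²)
1/(n(2789, -1743) + d(2278)) = 1/((2 - 1*(-1743) - 1*(-1743)²) + 4*2278*(1 - 1*2278)) = 1/((2 + 1743 - 1*3038049) + 4*2278*(1 - 2278)) = 1/((2 + 1743 - 3038049) + 4*2278*(-2277)) = 1/(-3036304 - 20748024) = 1/(-23784328) = -1/23784328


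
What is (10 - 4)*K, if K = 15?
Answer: 90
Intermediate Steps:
(10 - 4)*K = (10 - 4)*15 = 6*15 = 90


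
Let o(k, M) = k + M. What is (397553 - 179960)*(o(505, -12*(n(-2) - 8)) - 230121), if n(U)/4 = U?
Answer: -49921056432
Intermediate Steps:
n(U) = 4*U
o(k, M) = M + k
(397553 - 179960)*(o(505, -12*(n(-2) - 8)) - 230121) = (397553 - 179960)*((-12*(4*(-2) - 8) + 505) - 230121) = 217593*((-12*(-8 - 8) + 505) - 230121) = 217593*((-12*(-16) + 505) - 230121) = 217593*((192 + 505) - 230121) = 217593*(697 - 230121) = 217593*(-229424) = -49921056432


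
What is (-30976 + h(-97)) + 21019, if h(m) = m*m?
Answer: -548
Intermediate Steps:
h(m) = m²
(-30976 + h(-97)) + 21019 = (-30976 + (-97)²) + 21019 = (-30976 + 9409) + 21019 = -21567 + 21019 = -548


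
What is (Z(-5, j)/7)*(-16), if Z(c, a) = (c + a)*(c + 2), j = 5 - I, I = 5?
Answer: -240/7 ≈ -34.286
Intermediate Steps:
j = 0 (j = 5 - 1*5 = 5 - 5 = 0)
Z(c, a) = (2 + c)*(a + c) (Z(c, a) = (a + c)*(2 + c) = (2 + c)*(a + c))
(Z(-5, j)/7)*(-16) = (((-5)**2 + 2*0 + 2*(-5) + 0*(-5))/7)*(-16) = ((25 + 0 - 10 + 0)/7)*(-16) = ((1/7)*15)*(-16) = (15/7)*(-16) = -240/7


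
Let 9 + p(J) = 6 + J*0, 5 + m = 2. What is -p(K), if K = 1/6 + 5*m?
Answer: 3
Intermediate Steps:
m = -3 (m = -5 + 2 = -3)
K = -89/6 (K = 1/6 + 5*(-3) = ⅙ - 15 = -89/6 ≈ -14.833)
p(J) = -3 (p(J) = -9 + (6 + J*0) = -9 + (6 + 0) = -9 + 6 = -3)
-p(K) = -1*(-3) = 3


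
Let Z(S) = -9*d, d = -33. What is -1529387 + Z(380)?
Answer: -1529090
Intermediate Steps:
Z(S) = 297 (Z(S) = -9*(-33) = 297)
-1529387 + Z(380) = -1529387 + 297 = -1529090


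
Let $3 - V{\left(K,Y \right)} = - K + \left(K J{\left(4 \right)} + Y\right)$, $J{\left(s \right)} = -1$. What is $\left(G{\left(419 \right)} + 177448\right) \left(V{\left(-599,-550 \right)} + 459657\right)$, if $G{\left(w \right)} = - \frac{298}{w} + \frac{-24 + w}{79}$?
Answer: $\frac{34128693861108}{419} \approx 8.1453 \cdot 10^{10}$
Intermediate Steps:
$G{\left(w \right)} = - \frac{24}{79} - \frac{298}{w} + \frac{w}{79}$ ($G{\left(w \right)} = - \frac{298}{w} + \left(-24 + w\right) \frac{1}{79} = - \frac{298}{w} + \left(- \frac{24}{79} + \frac{w}{79}\right) = - \frac{24}{79} - \frac{298}{w} + \frac{w}{79}$)
$V{\left(K,Y \right)} = 3 - Y + 2 K$ ($V{\left(K,Y \right)} = 3 - \left(- K + \left(K \left(-1\right) + Y\right)\right) = 3 - \left(- K - \left(K - Y\right)\right) = 3 - \left(Y - 2 K\right) = 3 + \left(- Y + 2 K\right) = 3 - Y + 2 K$)
$\left(G{\left(419 \right)} + 177448\right) \left(V{\left(-599,-550 \right)} + 459657\right) = \left(\frac{-23542 + 419 \left(-24 + 419\right)}{79 \cdot 419} + 177448\right) \left(\left(3 - -550 + 2 \left(-599\right)\right) + 459657\right) = \left(\frac{1}{79} \cdot \frac{1}{419} \left(-23542 + 419 \cdot 395\right) + 177448\right) \left(\left(3 + 550 - 1198\right) + 459657\right) = \left(\frac{1}{79} \cdot \frac{1}{419} \left(-23542 + 165505\right) + 177448\right) \left(-645 + 459657\right) = \left(\frac{1}{79} \cdot \frac{1}{419} \cdot 141963 + 177448\right) 459012 = \left(\frac{1797}{419} + 177448\right) 459012 = \frac{74352509}{419} \cdot 459012 = \frac{34128693861108}{419}$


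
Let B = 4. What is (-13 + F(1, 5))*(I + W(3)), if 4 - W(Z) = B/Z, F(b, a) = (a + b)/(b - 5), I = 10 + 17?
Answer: -2581/6 ≈ -430.17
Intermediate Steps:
I = 27
F(b, a) = (a + b)/(-5 + b)
W(Z) = 4 - 4/Z
(-13 + F(1, 5))*(I + W(3)) = (-13 + (5 + 1)/(-5 + 1))*(27 + (4 - 4/3)) = (-13 + 6/(-4))*(27 + (4 - 4*1/3)) = (-13 - 1/4*6)*(27 + (4 - 4/3)) = (-13 - 3/2)*(27 + 8/3) = -29/2*89/3 = -2581/6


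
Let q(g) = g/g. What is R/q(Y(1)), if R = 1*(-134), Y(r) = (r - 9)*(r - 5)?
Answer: -134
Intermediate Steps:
Y(r) = (-9 + r)*(-5 + r)
q(g) = 1
R = -134
R/q(Y(1)) = -134/1 = -134*1 = -134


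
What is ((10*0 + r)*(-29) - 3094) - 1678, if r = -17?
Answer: -4279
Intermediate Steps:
((10*0 + r)*(-29) - 3094) - 1678 = ((10*0 - 17)*(-29) - 3094) - 1678 = ((0 - 17)*(-29) - 3094) - 1678 = (-17*(-29) - 3094) - 1678 = (493 - 3094) - 1678 = -2601 - 1678 = -4279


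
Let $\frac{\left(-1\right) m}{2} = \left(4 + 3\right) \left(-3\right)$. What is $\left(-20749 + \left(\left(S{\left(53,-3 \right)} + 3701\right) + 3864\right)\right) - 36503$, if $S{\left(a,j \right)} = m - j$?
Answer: $-49642$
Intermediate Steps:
$m = 42$ ($m = - 2 \left(4 + 3\right) \left(-3\right) = - 2 \cdot 7 \left(-3\right) = \left(-2\right) \left(-21\right) = 42$)
$S{\left(a,j \right)} = 42 - j$
$\left(-20749 + \left(\left(S{\left(53,-3 \right)} + 3701\right) + 3864\right)\right) - 36503 = \left(-20749 + \left(\left(\left(42 - -3\right) + 3701\right) + 3864\right)\right) - 36503 = \left(-20749 + \left(\left(\left(42 + 3\right) + 3701\right) + 3864\right)\right) - 36503 = \left(-20749 + \left(\left(45 + 3701\right) + 3864\right)\right) - 36503 = \left(-20749 + \left(3746 + 3864\right)\right) - 36503 = \left(-20749 + 7610\right) - 36503 = -13139 - 36503 = -49642$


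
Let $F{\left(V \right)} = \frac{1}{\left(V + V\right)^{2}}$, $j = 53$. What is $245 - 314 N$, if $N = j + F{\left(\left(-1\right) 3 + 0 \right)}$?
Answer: $- \frac{295303}{18} \approx -16406.0$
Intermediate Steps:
$F{\left(V \right)} = \frac{1}{4 V^{2}}$ ($F{\left(V \right)} = \frac{1}{\left(2 V\right)^{2}} = \frac{1}{4 V^{2}}$)
$N = \frac{1909}{36}$ ($N = 53 + \frac{1}{4 \left(\left(-1\right) 3 + 0\right)^{2}} = 53 + \frac{1}{4 \left(-3 + 0\right)^{2}} = 53 + \frac{1}{4 \cdot 9} = 53 + \frac{1}{4} \cdot \frac{1}{9} = 53 + \frac{1}{36} = \frac{1909}{36} \approx 53.028$)
$245 - 314 N = 245 - \frac{299713}{18} = - \frac{295303}{18}$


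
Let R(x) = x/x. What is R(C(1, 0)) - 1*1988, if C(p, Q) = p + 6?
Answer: -1987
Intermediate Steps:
C(p, Q) = 6 + p
R(x) = 1
R(C(1, 0)) - 1*1988 = 1 - 1*1988 = 1 - 1988 = -1987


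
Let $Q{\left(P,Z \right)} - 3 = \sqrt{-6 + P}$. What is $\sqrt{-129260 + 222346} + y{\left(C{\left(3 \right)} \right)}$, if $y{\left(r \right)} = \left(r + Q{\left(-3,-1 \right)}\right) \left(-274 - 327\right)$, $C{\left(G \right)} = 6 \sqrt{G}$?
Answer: $-1803 + \sqrt{93086} - 3606 \sqrt{3} - 1803 i \approx -7743.7 - 1803.0 i$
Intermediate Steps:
$Q{\left(P,Z \right)} = 3 + \sqrt{-6 + P}$
$y{\left(r \right)} = -1803 - 1803 i - 601 r$ ($y{\left(r \right)} = \left(r + \left(3 + \sqrt{-6 - 3}\right)\right) \left(-274 - 327\right) = \left(r + \left(3 + \sqrt{-9}\right)\right) \left(-601\right) = \left(r + \left(3 + 3 i\right)\right) \left(-601\right) = \left(3 + r + 3 i\right) \left(-601\right) = -1803 - 1803 i - 601 r$)
$\sqrt{-129260 + 222346} + y{\left(C{\left(3 \right)} \right)} = \sqrt{-129260 + 222346} - \left(1803 + 1803 i + 601 \cdot 6 \sqrt{3}\right) = \sqrt{93086} - \left(1803 + 1803 i + 3606 \sqrt{3}\right) = -1803 + \sqrt{93086} - 3606 \sqrt{3} - 1803 i$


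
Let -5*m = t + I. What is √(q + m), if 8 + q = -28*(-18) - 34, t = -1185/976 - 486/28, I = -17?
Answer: √34213253305/8540 ≈ 21.659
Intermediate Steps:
t = -126879/6832 (t = -1185*1/976 - 486*1/28 = -1185/976 - 243/14 = -126879/6832 ≈ -18.571)
q = 462 (q = -8 + (-28*(-18) - 34) = -8 + (504 - 34) = -8 + 470 = 462)
m = 243023/34160 (m = -(-126879/6832 - 17)/5 = -⅕*(-243023/6832) = 243023/34160 ≈ 7.1143)
√(q + m) = √(462 + 243023/34160) = √(16024943/34160) = √34213253305/8540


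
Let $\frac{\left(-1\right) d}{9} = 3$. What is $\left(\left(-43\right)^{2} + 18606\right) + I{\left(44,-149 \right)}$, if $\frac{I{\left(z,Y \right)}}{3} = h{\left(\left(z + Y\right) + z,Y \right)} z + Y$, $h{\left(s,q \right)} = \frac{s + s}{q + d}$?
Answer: $\frac{40199}{2} \approx 20100.0$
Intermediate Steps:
$d = -27$ ($d = \left(-9\right) 3 = -27$)
$h{\left(s,q \right)} = \frac{2 s}{-27 + q}$ ($h{\left(s,q \right)} = \frac{s + s}{q - 27} = \frac{2 s}{-27 + q}$)
$I{\left(z,Y \right)} = 3 Y + \frac{6 z \left(Y + 2 z\right)}{-27 + Y}$ ($I{\left(z,Y \right)} = 3 \left(\frac{2 \left(\left(z + Y\right) + z\right)}{-27 + Y} z + Y\right) = 3 \left(\frac{2 \left(\left(Y + z\right) + z\right)}{-27 + Y} z + Y\right) = 3 \left(\frac{2 \left(Y + 2 z\right)}{-27 + Y} z + Y\right) = 3 \left(\frac{2 z \left(Y + 2 z\right)}{-27 + Y} + Y\right) = 3 \left(Y + \frac{2 z \left(Y + 2 z\right)}{-27 + Y}\right) = 3 Y + \frac{6 z \left(Y + 2 z\right)}{-27 + Y}$)
$\left(\left(-43\right)^{2} + 18606\right) + I{\left(44,-149 \right)} = \left(\left(-43\right)^{2} + 18606\right) + \frac{3 \left(- 149 \left(-27 - 149\right) + 2 \cdot 44 \left(-149 + 2 \cdot 44\right)\right)}{-27 - 149} = \left(1849 + 18606\right) + \frac{3 \left(\left(-149\right) \left(-176\right) + 2 \cdot 44 \left(-149 + 88\right)\right)}{-176} = 20455 + 3 \left(- \frac{1}{176}\right) \left(26224 + 2 \cdot 44 \left(-61\right)\right) = 20455 + 3 \left(- \frac{1}{176}\right) \left(26224 - 5368\right) = 20455 + 3 \left(- \frac{1}{176}\right) 20856 = 20455 - \frac{711}{2} = \frac{40199}{2}$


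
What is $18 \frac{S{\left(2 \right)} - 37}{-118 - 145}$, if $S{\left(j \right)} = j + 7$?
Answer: $\frac{504}{263} \approx 1.9163$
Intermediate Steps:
$S{\left(j \right)} = 7 + j$
$18 \frac{S{\left(2 \right)} - 37}{-118 - 145} = 18 \frac{\left(7 + 2\right) - 37}{-118 - 145} = 18 \frac{9 - 37}{-263} = 18 \left(\left(-28\right) \left(- \frac{1}{263}\right)\right) = 18 \cdot \frac{28}{263} = \frac{504}{263}$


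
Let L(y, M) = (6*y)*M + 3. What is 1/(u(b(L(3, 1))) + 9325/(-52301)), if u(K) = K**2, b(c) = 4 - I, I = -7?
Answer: 52301/6319096 ≈ 0.0082767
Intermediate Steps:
L(y, M) = 3 + 6*M*y (L(y, M) = 6*M*y + 3 = 3 + 6*M*y)
b(c) = 11 (b(c) = 4 - 1*(-7) = 4 + 7 = 11)
1/(u(b(L(3, 1))) + 9325/(-52301)) = 1/(11**2 + 9325/(-52301)) = 1/(121 + 9325*(-1/52301)) = 1/(121 - 9325/52301) = 1/(6319096/52301) = 52301/6319096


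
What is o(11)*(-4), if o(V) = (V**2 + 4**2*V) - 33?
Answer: -1056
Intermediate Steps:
o(V) = -33 + V**2 + 16*V (o(V) = (V**2 + 16*V) - 33 = -33 + V**2 + 16*V)
o(11)*(-4) = (-33 + 11**2 + 16*11)*(-4) = (-33 + 121 + 176)*(-4) = 264*(-4) = -1056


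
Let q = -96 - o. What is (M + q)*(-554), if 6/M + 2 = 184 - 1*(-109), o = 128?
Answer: 12036204/97 ≈ 1.2408e+5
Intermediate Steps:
q = -224 (q = -96 - 1*128 = -96 - 128 = -224)
M = 2/97 (M = 6/(-2 + (184 - 1*(-109))) = 6/(-2 + (184 + 109)) = 6/(-2 + 293) = 6/291 = 6*(1/291) = 2/97 ≈ 0.020619)
(M + q)*(-554) = (2/97 - 224)*(-554) = -21726/97*(-554) = 12036204/97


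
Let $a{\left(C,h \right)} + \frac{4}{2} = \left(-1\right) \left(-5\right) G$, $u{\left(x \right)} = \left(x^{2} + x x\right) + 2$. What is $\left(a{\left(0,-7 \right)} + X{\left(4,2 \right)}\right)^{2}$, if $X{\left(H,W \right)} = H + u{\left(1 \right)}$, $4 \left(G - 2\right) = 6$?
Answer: $\frac{2209}{4} \approx 552.25$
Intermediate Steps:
$G = \frac{7}{2}$ ($G = 2 + \frac{1}{4} \cdot 6 = 2 + \frac{3}{2} = \frac{7}{2} \approx 3.5$)
$u{\left(x \right)} = 2 + 2 x^{2}$ ($u{\left(x \right)} = \left(x^{2} + x^{2}\right) + 2 = 2 x^{2} + 2 = 2 + 2 x^{2}$)
$a{\left(C,h \right)} = \frac{31}{2}$ ($a{\left(C,h \right)} = -2 + \left(-1\right) \left(-5\right) \frac{7}{2} = -2 + 5 \cdot \frac{7}{2} = -2 + \frac{35}{2} = \frac{31}{2}$)
$X{\left(H,W \right)} = 4 + H$ ($X{\left(H,W \right)} = H + \left(2 + 2 \cdot 1^{2}\right) = H + \left(2 + 2 \cdot 1\right) = H + \left(2 + 2\right) = H + 4 = 4 + H$)
$\left(a{\left(0,-7 \right)} + X{\left(4,2 \right)}\right)^{2} = \left(\frac{31}{2} + \left(4 + 4\right)\right)^{2} = \left(\frac{31}{2} + 8\right)^{2} = \left(\frac{47}{2}\right)^{2} = \frac{2209}{4}$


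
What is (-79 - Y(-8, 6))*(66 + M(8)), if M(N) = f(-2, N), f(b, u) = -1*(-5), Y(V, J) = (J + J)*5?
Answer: -9869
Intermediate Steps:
Y(V, J) = 10*J (Y(V, J) = (2*J)*5 = 10*J)
f(b, u) = 5
M(N) = 5
(-79 - Y(-8, 6))*(66 + M(8)) = (-79 - 10*6)*(66 + 5) = (-79 - 1*60)*71 = (-79 - 60)*71 = -139*71 = -9869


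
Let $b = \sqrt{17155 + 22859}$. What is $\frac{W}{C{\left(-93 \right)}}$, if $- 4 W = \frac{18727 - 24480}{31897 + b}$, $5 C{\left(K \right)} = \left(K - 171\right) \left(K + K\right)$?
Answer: $\frac{16682131}{3633262438464} - \frac{523 \sqrt{494}}{403695826496} \approx 4.5627 \cdot 10^{-6}$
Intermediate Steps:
$C{\left(K \right)} = \frac{2 K \left(-171 + K\right)}{5}$ ($C{\left(K \right)} = \frac{\left(K - 171\right) \left(K + K\right)}{5} = \frac{\left(-171 + K\right) 2 K}{5} = \frac{2 K \left(-171 + K\right)}{5}$)
$b = 9 \sqrt{494}$ ($b = \sqrt{40014} = 9 \sqrt{494} \approx 200.03$)
$W = \frac{5753}{4 \left(31897 + 9 \sqrt{494}\right)}$ ($W = - \frac{\left(18727 - 24480\right) \frac{1}{31897 + 9 \sqrt{494}}}{4} = - \frac{\left(-5753\right) \frac{1}{31897 + 9 \sqrt{494}}}{4} = \frac{5753}{4 \left(31897 + 9 \sqrt{494}\right)} \approx 0.044809$)
$\frac{W}{C{\left(-93 \right)}} = \frac{\frac{183503441}{4069514380} - \frac{51777 \sqrt{494}}{4069514380}}{\frac{2}{5} \left(-93\right) \left(-171 - 93\right)} = \frac{\frac{183503441}{4069514380} - \frac{51777 \sqrt{494}}{4069514380}}{\frac{2}{5} \left(-93\right) \left(-264\right)} = \frac{\frac{183503441}{4069514380} - \frac{51777 \sqrt{494}}{4069514380}}{\frac{49104}{5}} = \left(\frac{183503441}{4069514380} - \frac{51777 \sqrt{494}}{4069514380}\right) \frac{5}{49104} = \frac{16682131}{3633262438464} - \frac{523 \sqrt{494}}{403695826496}$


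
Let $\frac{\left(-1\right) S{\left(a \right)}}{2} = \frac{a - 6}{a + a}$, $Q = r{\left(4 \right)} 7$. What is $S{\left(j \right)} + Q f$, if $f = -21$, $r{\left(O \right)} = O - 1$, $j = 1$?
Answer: $-436$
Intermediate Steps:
$r{\left(O \right)} = -1 + O$
$Q = 21$ ($Q = \left(-1 + 4\right) 7 = 3 \cdot 7 = 21$)
$S{\left(a \right)} = - \frac{-6 + a}{a}$ ($S{\left(a \right)} = - 2 \frac{a - 6}{a + a} = - 2 \frac{-6 + a}{2 a} = - \frac{-6 + a}{a}$)
$S{\left(j \right)} + Q f = \frac{6 - 1}{1} + 21 \left(-21\right) = 1 \left(6 - 1\right) - 441 = 1 \cdot 5 - 441 = 5 - 441 = -436$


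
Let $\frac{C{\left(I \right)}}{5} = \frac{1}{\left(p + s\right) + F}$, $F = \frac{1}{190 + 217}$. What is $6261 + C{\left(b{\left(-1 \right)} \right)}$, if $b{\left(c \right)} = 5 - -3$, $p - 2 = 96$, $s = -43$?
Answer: $\frac{140160781}{22386} \approx 6261.1$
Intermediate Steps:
$p = 98$ ($p = 2 + 96 = 98$)
$F = \frac{1}{407} \approx 0.002457$
$b{\left(c \right)} = 8$ ($b{\left(c \right)} = 5 + 3 = 8$)
$C{\left(I \right)} = \frac{2035}{22386}$ ($C{\left(I \right)} = \frac{5}{\left(98 - 43\right) + \frac{1}{407}} = \frac{5}{55 + \frac{1}{407}} = \frac{5}{\frac{22386}{407}} = 5 \cdot \frac{407}{22386} = \frac{2035}{22386}$)
$6261 + C{\left(b{\left(-1 \right)} \right)} = 6261 + \frac{2035}{22386} = \frac{140160781}{22386}$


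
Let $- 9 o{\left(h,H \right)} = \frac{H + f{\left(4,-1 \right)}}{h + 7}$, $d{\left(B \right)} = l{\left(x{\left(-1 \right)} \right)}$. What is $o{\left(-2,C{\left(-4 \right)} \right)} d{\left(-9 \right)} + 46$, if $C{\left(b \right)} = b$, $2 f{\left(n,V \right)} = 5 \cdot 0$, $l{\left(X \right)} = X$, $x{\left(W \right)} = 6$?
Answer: $\frac{698}{15} \approx 46.533$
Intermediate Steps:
$f{\left(n,V \right)} = 0$ ($f{\left(n,V \right)} = \frac{5 \cdot 0}{2} = \frac{1}{2} \cdot 0 = 0$)
$d{\left(B \right)} = 6$
$o{\left(h,H \right)} = - \frac{H}{9 \left(7 + h\right)}$ ($o{\left(h,H \right)} = - \frac{\left(H + 0\right) \frac{1}{h + 7}}{9} = - \frac{H \frac{1}{7 + h}}{9} = - \frac{H}{9 \left(7 + h\right)}$)
$o{\left(-2,C{\left(-4 \right)} \right)} d{\left(-9 \right)} + 46 = \left(-1\right) \left(-4\right) \frac{1}{63 + 9 \left(-2\right)} 6 + 46 = \left(-1\right) \left(-4\right) \frac{1}{63 - 18} \cdot 6 + 46 = \left(-1\right) \left(-4\right) \frac{1}{45} \cdot 6 + 46 = \frac{4}{45} \cdot 6 + 46 = \frac{8}{15} + 46 = \frac{698}{15}$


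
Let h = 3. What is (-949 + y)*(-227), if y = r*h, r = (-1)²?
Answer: 214742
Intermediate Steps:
r = 1
y = 3 (y = 1*3 = 3)
(-949 + y)*(-227) = (-949 + 3)*(-227) = -946*(-227) = 214742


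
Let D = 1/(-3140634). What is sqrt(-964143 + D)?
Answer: I*sqrt(9509903464983564342)/3140634 ≈ 981.91*I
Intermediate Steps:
D = -1/3140634 ≈ -3.1841e-7
sqrt(-964143 + D) = sqrt(-964143 - 1/3140634) = sqrt(-3028020286663/3140634) = I*sqrt(9509903464983564342)/3140634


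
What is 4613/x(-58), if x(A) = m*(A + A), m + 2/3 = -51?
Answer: 13839/17980 ≈ 0.76969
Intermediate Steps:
m = -155/3 (m = -⅔ - 51 = -155/3 ≈ -51.667)
x(A) = -310*A/3 (x(A) = -155*(A + A)/3 = -310*A/3)
4613/x(-58) = 4613/((-310/3*(-58))) = 4613/(17980/3) = 4613*(3/17980) = 13839/17980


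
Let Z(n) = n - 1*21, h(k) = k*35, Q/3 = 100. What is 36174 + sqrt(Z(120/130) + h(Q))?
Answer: 36174 + sqrt(1771107)/13 ≈ 36276.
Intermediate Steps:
Q = 300 (Q = 3*100 = 300)
h(k) = 35*k
Z(n) = -21 + n (Z(n) = n - 21 = -21 + n)
36174 + sqrt(Z(120/130) + h(Q)) = 36174 + sqrt((-21 + 120/130) + 35*300) = 36174 + sqrt((-21 + 120*(1/130)) + 10500) = 36174 + sqrt((-21 + 12/13) + 10500) = 36174 + sqrt(-261/13 + 10500) = 36174 + sqrt(136239/13) = 36174 + sqrt(1771107)/13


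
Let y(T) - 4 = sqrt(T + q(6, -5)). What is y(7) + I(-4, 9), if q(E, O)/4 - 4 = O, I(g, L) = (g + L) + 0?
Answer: 9 + sqrt(3) ≈ 10.732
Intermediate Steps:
I(g, L) = L + g (I(g, L) = (L + g) + 0 = L + g)
q(E, O) = 16 + 4*O
y(T) = 4 + sqrt(-4 + T) (y(T) = 4 + sqrt(T + (16 + 4*(-5))) = 4 + sqrt(T + (16 - 20)) = 4 + sqrt(T - 4) = 4 + sqrt(-4 + T))
y(7) + I(-4, 9) = (4 + sqrt(-4 + 7)) + (9 - 4) = (4 + sqrt(3)) + 5 = 9 + sqrt(3)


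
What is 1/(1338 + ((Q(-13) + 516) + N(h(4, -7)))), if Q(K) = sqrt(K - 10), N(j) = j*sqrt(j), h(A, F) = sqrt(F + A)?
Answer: 1/(1854 + I*sqrt(23) + 3**(3/4)*I**(3/2)) ≈ 0.00053984 - 1.867e-6*I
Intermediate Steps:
h(A, F) = sqrt(A + F)
N(j) = j**(3/2)
Q(K) = sqrt(-10 + K)
1/(1338 + ((Q(-13) + 516) + N(h(4, -7)))) = 1/(1338 + ((sqrt(-10 - 13) + 516) + (sqrt(4 - 7))**(3/2))) = 1/(1338 + ((sqrt(-23) + 516) + (sqrt(-3))**(3/2))) = 1/(1338 + ((I*sqrt(23) + 516) + (I*sqrt(3))**(3/2))) = 1/(1338 + ((516 + I*sqrt(23)) + 3**(3/4)*I**(3/2))) = 1/(1338 + (516 + I*sqrt(23) + 3**(3/4)*I**(3/2))) = 1/(1854 + I*sqrt(23) + 3**(3/4)*I**(3/2))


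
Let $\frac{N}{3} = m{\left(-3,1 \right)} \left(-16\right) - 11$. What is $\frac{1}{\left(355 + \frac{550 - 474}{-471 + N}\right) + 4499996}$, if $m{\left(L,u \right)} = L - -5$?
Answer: $\frac{150}{675052631} \approx 2.222 \cdot 10^{-7}$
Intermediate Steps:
$m{\left(L,u \right)} = 5 + L$ ($m{\left(L,u \right)} = L + 5 = 5 + L$)
$N = -129$ ($N = 3 \left(\left(5 - 3\right) \left(-16\right) - 11\right) = 3 \left(2 \left(-16\right) - 11\right) = 3 \left(-32 - 11\right) = 3 \left(-43\right) = -129$)
$\frac{1}{\left(355 + \frac{550 - 474}{-471 + N}\right) + 4499996} = \frac{1}{\left(355 + \frac{550 - 474}{-471 - 129}\right) + 4499996} = \frac{1}{\left(355 + \frac{1}{-600} \cdot 76\right) + 4499996} = \frac{1}{\left(355 - \frac{19}{150}\right) + 4499996} = \frac{1}{\frac{53231}{150} + 4499996} = \frac{1}{\frac{675052631}{150}} = \frac{150}{675052631}$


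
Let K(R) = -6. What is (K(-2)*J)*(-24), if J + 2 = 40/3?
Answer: 1632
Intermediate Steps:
J = 34/3 (J = -2 + 40/3 = 34/3 ≈ 11.333)
(K(-2)*J)*(-24) = -6*34/3*(-24) = -68*(-24) = 1632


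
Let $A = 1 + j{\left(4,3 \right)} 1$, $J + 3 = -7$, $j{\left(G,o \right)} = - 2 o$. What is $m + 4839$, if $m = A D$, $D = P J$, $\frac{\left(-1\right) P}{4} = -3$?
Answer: $5439$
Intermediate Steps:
$P = 12$ ($P = \left(-4\right) \left(-3\right) = 12$)
$J = -10$ ($J = -3 - 7 = -10$)
$A = -5$ ($A = 1 + \left(-2\right) 3 \cdot 1 = 1 - 6 = -5$)
$D = -120$ ($D = 12 \left(-10\right) = -120$)
$m = 600$ ($m = \left(-5\right) \left(-120\right) = 600$)
$m + 4839 = 600 + 4839 = 5439$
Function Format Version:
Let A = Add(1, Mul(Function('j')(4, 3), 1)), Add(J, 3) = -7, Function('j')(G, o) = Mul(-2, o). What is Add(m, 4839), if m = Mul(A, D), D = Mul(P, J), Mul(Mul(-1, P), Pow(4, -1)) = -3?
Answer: 5439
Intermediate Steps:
P = 12 (P = Mul(-4, -3) = 12)
J = -10 (J = Add(-3, -7) = -10)
A = -5 (A = Add(1, Mul(Mul(-2, 3), 1)) = Add(1, Mul(-6, 1)) = Add(1, -6) = -5)
D = -120 (D = Mul(12, -10) = -120)
m = 600 (m = Mul(-5, -120) = 600)
Add(m, 4839) = Add(600, 4839) = 5439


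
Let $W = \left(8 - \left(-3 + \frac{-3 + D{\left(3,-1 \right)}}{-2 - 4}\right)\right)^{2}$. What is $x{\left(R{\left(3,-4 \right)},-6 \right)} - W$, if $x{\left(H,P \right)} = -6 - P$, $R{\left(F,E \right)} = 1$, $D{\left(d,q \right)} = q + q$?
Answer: $- \frac{3721}{36} \approx -103.36$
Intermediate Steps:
$D{\left(d,q \right)} = 2 q$
$W = \frac{3721}{36}$ ($W = \left(8 + \left(3 - \frac{-3 + 2 \left(-1\right)}{-2 - 4}\right)\right)^{2} = \left(8 + \left(3 - \frac{-3 - 2}{-6}\right)\right)^{2} = \left(8 + \left(3 - \left(-5\right) \left(- \frac{1}{6}\right)\right)\right)^{2} = \left(8 + \left(3 - \frac{5}{6}\right)\right)^{2} = \left(8 + \frac{13}{6}\right)^{2} = \left(\frac{61}{6}\right)^{2} = \frac{3721}{36} \approx 103.36$)
$x{\left(R{\left(3,-4 \right)},-6 \right)} - W = \left(-6 - -6\right) - \frac{3721}{36} = \left(-6 + 6\right) - \frac{3721}{36} = 0 - \frac{3721}{36} = - \frac{3721}{36}$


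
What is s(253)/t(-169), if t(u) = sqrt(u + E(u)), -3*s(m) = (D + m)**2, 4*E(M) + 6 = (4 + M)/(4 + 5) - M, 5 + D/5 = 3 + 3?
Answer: 22188*I*sqrt(4782)/797 ≈ 1925.2*I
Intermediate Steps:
D = 5 (D = -25 + 5*(3 + 3) = -25 + 5*6 = -25 + 30 = 5)
E(M) = -25/18 - 2*M/9 (E(M) = -3/2 + ((4 + M)/(4 + 5) - M)/4 = -3/2 + ((4 + M)/9 - M)/4 = -3/2 + ((4 + M)*(1/9) - M)/4 = -3/2 + ((4/9 + M/9) - M)/4 = -3/2 + (4/9 - 8*M/9)/4 = -3/2 + (1/9 - 2*M/9) = -25/18 - 2*M/9)
s(m) = -(5 + m)**2/3
t(u) = sqrt(-25/18 + 7*u/9) (t(u) = sqrt(u + (-25/18 - 2*u/9)) = sqrt(-25/18 + 7*u/9))
s(253)/t(-169) = (-(5 + 253)**2/3)/((sqrt(-50 + 28*(-169))/6)) = (-1/3*258**2)/((sqrt(-50 - 4732)/6)) = (-1/3*66564)/((sqrt(-4782)/6)) = -22188*(-I*sqrt(4782)/797) = -(-22188)*I*sqrt(4782)/797 = 22188*I*sqrt(4782)/797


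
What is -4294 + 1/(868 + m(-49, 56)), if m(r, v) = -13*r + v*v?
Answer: -19928453/4641 ≈ -4294.0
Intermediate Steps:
m(r, v) = v² - 13*r (m(r, v) = -13*r + v² = v² - 13*r)
-4294 + 1/(868 + m(-49, 56)) = -4294 + 1/(868 + (56² - 13*(-49))) = -4294 + 1/(868 + (3136 + 637)) = -4294 + 1/(868 + 3773) = -4294 + 1/4641 = -19928453/4641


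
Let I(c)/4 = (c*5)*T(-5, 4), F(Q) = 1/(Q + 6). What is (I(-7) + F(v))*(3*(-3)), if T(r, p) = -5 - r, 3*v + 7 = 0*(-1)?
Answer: -27/11 ≈ -2.4545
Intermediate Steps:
v = -7/3 (v = -7/3 + (0*(-1))/3 = -7/3 + (⅓)*0 = -7/3 + 0 = -7/3 ≈ -2.3333)
F(Q) = 1/(6 + Q)
I(c) = 0 (I(c) = 4*((c*5)*(-5 - 1*(-5))) = 4*((5*c)*(-5 + 5)) = 4*((5*c)*0) = 4*0 = 0)
(I(-7) + F(v))*(3*(-3)) = (0 + 1/(6 - 7/3))*(3*(-3)) = (0 + 1/(11/3))*(-9) = (0 + 3/11)*(-9) = (3/11)*(-9) = -27/11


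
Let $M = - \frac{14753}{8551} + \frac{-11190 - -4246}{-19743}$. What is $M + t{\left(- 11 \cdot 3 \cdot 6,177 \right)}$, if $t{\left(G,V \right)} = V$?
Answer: $\frac{29649673226}{168822393} \approx 175.63$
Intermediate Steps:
$M = - \frac{231890335}{168822393}$ ($M = \left(-14753\right) \frac{1}{8551} + \left(-11190 + 4246\right) \left(- \frac{1}{19743}\right) = - \frac{14753}{8551} - - \frac{6944}{19743} = - \frac{14753}{8551} + \frac{6944}{19743} = - \frac{231890335}{168822393} \approx -1.3736$)
$M + t{\left(- 11 \cdot 3 \cdot 6,177 \right)} = - \frac{231890335}{168822393} + 177 = \frac{29649673226}{168822393}$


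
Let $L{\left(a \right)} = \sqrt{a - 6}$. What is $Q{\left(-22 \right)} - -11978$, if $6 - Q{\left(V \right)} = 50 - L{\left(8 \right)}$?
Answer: $11934 + \sqrt{2} \approx 11935.0$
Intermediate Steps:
$L{\left(a \right)} = \sqrt{-6 + a}$
$Q{\left(V \right)} = -44 + \sqrt{2}$ ($Q{\left(V \right)} = 6 - \left(50 - \sqrt{-6 + 8}\right) = 6 - \left(50 - \sqrt{2}\right) = -44 + \sqrt{2}$)
$Q{\left(-22 \right)} - -11978 = \left(-44 + \sqrt{2}\right) - -11978 = \left(-44 + \sqrt{2}\right) + 11978 = 11934 + \sqrt{2}$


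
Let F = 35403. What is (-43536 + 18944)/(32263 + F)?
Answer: -12296/33833 ≈ -0.36343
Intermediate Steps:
(-43536 + 18944)/(32263 + F) = (-43536 + 18944)/(32263 + 35403) = -24592/67666 = -24592*1/67666 = -12296/33833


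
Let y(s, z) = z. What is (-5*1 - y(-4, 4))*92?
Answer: -828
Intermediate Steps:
(-5*1 - y(-4, 4))*92 = (-5*1 - 1*4)*92 = (-5 - 4)*92 = -9*92 = -828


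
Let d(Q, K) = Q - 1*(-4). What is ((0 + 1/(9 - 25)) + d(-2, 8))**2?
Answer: 961/256 ≈ 3.7539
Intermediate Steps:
d(Q, K) = 4 + Q (d(Q, K) = Q + 4 = 4 + Q)
((0 + 1/(9 - 25)) + d(-2, 8))**2 = ((0 + 1/(9 - 25)) + (4 - 2))**2 = ((0 + 1/(-16)) + 2)**2 = ((0 - 1/16) + 2)**2 = (-1/16 + 2)**2 = (31/16)**2 = 961/256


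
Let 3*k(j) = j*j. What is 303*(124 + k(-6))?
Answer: 41208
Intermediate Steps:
k(j) = j²/3 (k(j) = (j*j)/3 = j²/3)
303*(124 + k(-6)) = 303*(124 + (⅓)*(-6)²) = 303*(124 + (⅓)*36) = 303*(124 + 12) = 303*136 = 41208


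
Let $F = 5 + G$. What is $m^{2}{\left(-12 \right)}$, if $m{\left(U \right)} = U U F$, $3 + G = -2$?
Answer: $0$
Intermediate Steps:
$G = -5$ ($G = -3 - 2 = -5$)
$F = 0$ ($F = 5 - 5 = 0$)
$m{\left(U \right)} = 0$ ($m{\left(U \right)} = U U 0 = U^{2} \cdot 0 = 0$)
$m^{2}{\left(-12 \right)} = 0^{2} = 0$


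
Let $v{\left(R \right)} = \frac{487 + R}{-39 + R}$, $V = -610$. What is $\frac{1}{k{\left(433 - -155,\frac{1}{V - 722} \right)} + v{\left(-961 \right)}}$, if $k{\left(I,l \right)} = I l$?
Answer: $\frac{55500}{1807} \approx 30.714$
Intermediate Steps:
$v{\left(R \right)} = \frac{487 + R}{-39 + R}$
$\frac{1}{k{\left(433 - -155,\frac{1}{V - 722} \right)} + v{\left(-961 \right)}} = \frac{1}{\frac{433 - -155}{-610 - 722} + \frac{487 - 961}{-39 - 961}} = \frac{1}{\frac{433 + 155}{-1332} + \frac{1}{-1000} \left(-474\right)} = \frac{1}{588 \left(- \frac{1}{1332}\right) - - \frac{237}{500}} = \frac{1}{- \frac{49}{111} + \frac{237}{500}} = \frac{1}{\frac{1807}{55500}} = \frac{55500}{1807}$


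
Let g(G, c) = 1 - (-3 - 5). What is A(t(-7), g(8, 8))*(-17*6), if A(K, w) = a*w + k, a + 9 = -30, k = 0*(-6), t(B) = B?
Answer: 35802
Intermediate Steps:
k = 0
a = -39 (a = -9 - 30 = -39)
g(G, c) = 9 (g(G, c) = 1 - 1*(-8) = 1 + 8 = 9)
A(K, w) = -39*w (A(K, w) = -39*w + 0 = -39*w)
A(t(-7), g(8, 8))*(-17*6) = (-39*9)*(-17*6) = -351*(-102) = 35802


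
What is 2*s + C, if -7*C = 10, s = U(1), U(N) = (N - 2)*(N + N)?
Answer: -38/7 ≈ -5.4286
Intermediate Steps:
U(N) = 2*N*(-2 + N) (U(N) = (-2 + N)*(2*N) = 2*N*(-2 + N))
s = -2 (s = 2*1*(-2 + 1) = 2*1*(-1) = -2)
C = -10/7 (C = -1/7*10 = -10/7 ≈ -1.4286)
2*s + C = 2*(-2) - 10/7 = -4 - 10/7 = -38/7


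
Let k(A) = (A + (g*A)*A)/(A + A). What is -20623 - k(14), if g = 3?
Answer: -41289/2 ≈ -20645.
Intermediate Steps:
k(A) = (A + 3*A²)/(2*A) (k(A) = (A + (3*A)*A)/(A + A) = (A + 3*A²)/((2*A)) = (A + 3*A²)*(1/(2*A)) = (A + 3*A²)/(2*A))
-20623 - k(14) = -20623 - (½ + (3/2)*14) = -20623 - (½ + 21) = -20623 - 1*43/2 = -20623 - 43/2 = -41289/2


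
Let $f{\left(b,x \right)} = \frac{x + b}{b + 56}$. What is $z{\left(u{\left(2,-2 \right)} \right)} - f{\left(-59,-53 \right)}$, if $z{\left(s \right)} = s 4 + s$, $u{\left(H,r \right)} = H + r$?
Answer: $- \frac{112}{3} \approx -37.333$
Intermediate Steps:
$f{\left(b,x \right)} = \frac{b + x}{56 + b}$
$z{\left(s \right)} = 5 s$ ($z{\left(s \right)} = 4 s + s = 5 s$)
$z{\left(u{\left(2,-2 \right)} \right)} - f{\left(-59,-53 \right)} = 5 \left(2 - 2\right) - \frac{-59 - 53}{56 - 59} = 5 \cdot 0 - \frac{1}{-3} \left(-112\right) = 0 - \left(- \frac{1}{3}\right) \left(-112\right) = 0 - \frac{112}{3} = - \frac{112}{3}$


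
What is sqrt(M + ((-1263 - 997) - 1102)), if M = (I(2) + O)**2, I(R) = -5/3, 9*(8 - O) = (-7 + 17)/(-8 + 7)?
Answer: I*sqrt(267833)/9 ≈ 57.503*I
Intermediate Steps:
O = 82/9 (O = 8 - (-7 + 17)/(9*(-8 + 7)) = 8 - 10/(9*(-1)) = 8 - 10*(-1)/9 = 8 - 1/9*(-10) = 8 + 10/9 = 82/9 ≈ 9.1111)
I(R) = -5/3 (I(R) = -5*1/3 = -5/3)
M = 4489/81 (M = (-5/3 + 82/9)**2 = (67/9)**2 = 4489/81 ≈ 55.420)
sqrt(M + ((-1263 - 997) - 1102)) = sqrt(4489/81 + ((-1263 - 997) - 1102)) = sqrt(4489/81 + (-2260 - 1102)) = sqrt(4489/81 - 3362) = sqrt(-267833/81) = I*sqrt(267833)/9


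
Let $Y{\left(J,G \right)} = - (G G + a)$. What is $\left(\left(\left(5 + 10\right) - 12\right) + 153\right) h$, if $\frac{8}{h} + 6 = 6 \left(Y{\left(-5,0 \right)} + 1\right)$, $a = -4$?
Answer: $52$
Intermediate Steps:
$Y{\left(J,G \right)} = 4 - G^{2}$ ($Y{\left(J,G \right)} = - (G G - 4) = - (G^{2} - 4) = - (-4 + G^{2}) = 4 - G^{2}$)
$h = \frac{1}{3}$ ($h = \frac{8}{-6 + 6 \left(\left(4 - 0^{2}\right) + 1\right)} = \frac{8}{-6 + 6 \left(\left(4 - 0\right) + 1\right)} = \frac{8}{-6 + 6 \left(\left(4 + 0\right) + 1\right)} = \frac{8}{-6 + 6 \left(4 + 1\right)} = \frac{8}{-6 + 6 \cdot 5} = \frac{8}{-6 + 30} = \frac{8}{24} = 8 \cdot \frac{1}{24} = \frac{1}{3} \approx 0.33333$)
$\left(\left(\left(5 + 10\right) - 12\right) + 153\right) h = \left(\left(\left(5 + 10\right) - 12\right) + 153\right) \frac{1}{3} = \left(\left(15 - 12\right) + 153\right) \frac{1}{3} = \left(3 + 153\right) \frac{1}{3} = 156 \cdot \frac{1}{3} = 52$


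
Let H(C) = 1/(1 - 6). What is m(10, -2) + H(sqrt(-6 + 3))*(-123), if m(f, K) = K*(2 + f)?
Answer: 3/5 ≈ 0.60000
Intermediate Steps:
H(C) = -1/5 (H(C) = 1/(-5) = -1/5)
m(10, -2) + H(sqrt(-6 + 3))*(-123) = -2*(2 + 10) - 1/5*(-123) = -2*12 + 123/5 = -24 + 123/5 = 3/5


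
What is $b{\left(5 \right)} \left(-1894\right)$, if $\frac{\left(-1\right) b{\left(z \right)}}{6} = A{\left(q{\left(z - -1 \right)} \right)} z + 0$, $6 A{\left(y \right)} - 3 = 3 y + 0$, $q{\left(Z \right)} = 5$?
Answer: $170460$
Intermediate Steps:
$A{\left(y \right)} = \frac{1}{2} + \frac{y}{2}$ ($A{\left(y \right)} = \frac{1}{2} + \frac{3 y + 0}{6} = \frac{1}{2} + \frac{3 y}{6} = \frac{1}{2} + \frac{y}{2}$)
$b{\left(z \right)} = - 18 z$ ($b{\left(z \right)} = - 6 \left(\left(\frac{1}{2} + \frac{1}{2} \cdot 5\right) z + 0\right) = - 6 \left(\left(\frac{1}{2} + \frac{5}{2}\right) z + 0\right) = - 6 \left(3 z + 0\right) = - 6 \cdot 3 z = - 18 z$)
$b{\left(5 \right)} \left(-1894\right) = \left(-18\right) 5 \left(-1894\right) = \left(-90\right) \left(-1894\right) = 170460$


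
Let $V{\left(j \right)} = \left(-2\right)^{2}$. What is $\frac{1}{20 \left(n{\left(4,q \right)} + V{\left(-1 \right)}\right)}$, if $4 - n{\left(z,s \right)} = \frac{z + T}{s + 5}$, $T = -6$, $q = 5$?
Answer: $\frac{1}{164} \approx 0.0060976$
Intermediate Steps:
$n{\left(z,s \right)} = 4 - \frac{-6 + z}{5 + s}$ ($n{\left(z,s \right)} = 4 - \frac{z - 6}{s + 5} = 4 - \frac{-6 + z}{5 + s}$)
$V{\left(j \right)} = 4$
$\frac{1}{20 \left(n{\left(4,q \right)} + V{\left(-1 \right)}\right)} = \frac{1}{20 \left(\frac{26 - 4 + 4 \cdot 5}{5 + 5} + 4\right)} = \frac{1}{20 \left(\frac{26 - 4 + 20}{10} + 4\right)} = \frac{1}{20 \left(\frac{1}{10} \cdot 42 + 4\right)} = \frac{1}{20 \left(\frac{21}{5} + 4\right)} = \frac{1}{20 \cdot \frac{41}{5}} = \frac{1}{164}$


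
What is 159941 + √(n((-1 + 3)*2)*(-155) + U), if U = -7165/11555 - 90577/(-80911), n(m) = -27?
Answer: 159941 + √146339750790057249449/186985321 ≈ 1.6001e+5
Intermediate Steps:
U = 93377984/186985321 (U = -7165*1/11555 - 90577*(-1/80911) = -1433/2311 + 90577/80911 = 93377984/186985321 ≈ 0.49939)
159941 + √(n((-1 + 3)*2)*(-155) + U) = 159941 + √(-27*(-155) + 93377984/186985321) = 159941 + √(4185 + 93377984/186985321) = 159941 + √(782626946369/186985321) = 159941 + √146339750790057249449/186985321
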